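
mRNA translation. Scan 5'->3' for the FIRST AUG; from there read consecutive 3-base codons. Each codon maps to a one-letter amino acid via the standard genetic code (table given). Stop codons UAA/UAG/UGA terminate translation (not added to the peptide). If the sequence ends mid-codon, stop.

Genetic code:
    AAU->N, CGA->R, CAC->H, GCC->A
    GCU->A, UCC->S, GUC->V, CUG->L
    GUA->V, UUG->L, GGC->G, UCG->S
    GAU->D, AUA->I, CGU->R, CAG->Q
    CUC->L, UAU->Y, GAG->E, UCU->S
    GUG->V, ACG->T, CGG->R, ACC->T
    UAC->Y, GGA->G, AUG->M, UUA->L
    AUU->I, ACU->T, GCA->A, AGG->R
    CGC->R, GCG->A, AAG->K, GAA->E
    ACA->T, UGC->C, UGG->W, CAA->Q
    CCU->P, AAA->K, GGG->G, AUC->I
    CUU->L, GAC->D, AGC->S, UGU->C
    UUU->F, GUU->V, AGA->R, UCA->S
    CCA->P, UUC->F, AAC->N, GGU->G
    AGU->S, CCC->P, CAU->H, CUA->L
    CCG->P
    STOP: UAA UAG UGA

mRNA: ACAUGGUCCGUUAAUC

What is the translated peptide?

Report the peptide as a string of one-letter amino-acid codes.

Answer: MVR

Derivation:
start AUG at pos 2
pos 2: AUG -> M; peptide=M
pos 5: GUC -> V; peptide=MV
pos 8: CGU -> R; peptide=MVR
pos 11: UAA -> STOP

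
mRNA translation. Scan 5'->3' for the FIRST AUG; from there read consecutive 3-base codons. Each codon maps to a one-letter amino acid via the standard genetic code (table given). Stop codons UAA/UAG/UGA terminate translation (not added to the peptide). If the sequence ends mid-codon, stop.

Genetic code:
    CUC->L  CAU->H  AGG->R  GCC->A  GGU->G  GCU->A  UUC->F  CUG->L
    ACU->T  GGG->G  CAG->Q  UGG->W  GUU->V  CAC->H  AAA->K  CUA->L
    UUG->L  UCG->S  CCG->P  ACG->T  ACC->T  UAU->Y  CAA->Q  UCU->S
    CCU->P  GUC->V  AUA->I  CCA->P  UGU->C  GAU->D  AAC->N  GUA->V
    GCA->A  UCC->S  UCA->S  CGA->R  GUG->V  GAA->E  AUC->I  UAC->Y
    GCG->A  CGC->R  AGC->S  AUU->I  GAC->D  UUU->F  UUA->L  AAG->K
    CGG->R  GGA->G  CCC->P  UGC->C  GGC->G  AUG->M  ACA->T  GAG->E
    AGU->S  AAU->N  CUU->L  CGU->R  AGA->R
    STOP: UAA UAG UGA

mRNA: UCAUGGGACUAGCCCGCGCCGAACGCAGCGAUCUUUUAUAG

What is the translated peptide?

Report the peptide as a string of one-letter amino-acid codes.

start AUG at pos 2
pos 2: AUG -> M; peptide=M
pos 5: GGA -> G; peptide=MG
pos 8: CUA -> L; peptide=MGL
pos 11: GCC -> A; peptide=MGLA
pos 14: CGC -> R; peptide=MGLAR
pos 17: GCC -> A; peptide=MGLARA
pos 20: GAA -> E; peptide=MGLARAE
pos 23: CGC -> R; peptide=MGLARAER
pos 26: AGC -> S; peptide=MGLARAERS
pos 29: GAU -> D; peptide=MGLARAERSD
pos 32: CUU -> L; peptide=MGLARAERSDL
pos 35: UUA -> L; peptide=MGLARAERSDLL
pos 38: UAG -> STOP

Answer: MGLARAERSDLL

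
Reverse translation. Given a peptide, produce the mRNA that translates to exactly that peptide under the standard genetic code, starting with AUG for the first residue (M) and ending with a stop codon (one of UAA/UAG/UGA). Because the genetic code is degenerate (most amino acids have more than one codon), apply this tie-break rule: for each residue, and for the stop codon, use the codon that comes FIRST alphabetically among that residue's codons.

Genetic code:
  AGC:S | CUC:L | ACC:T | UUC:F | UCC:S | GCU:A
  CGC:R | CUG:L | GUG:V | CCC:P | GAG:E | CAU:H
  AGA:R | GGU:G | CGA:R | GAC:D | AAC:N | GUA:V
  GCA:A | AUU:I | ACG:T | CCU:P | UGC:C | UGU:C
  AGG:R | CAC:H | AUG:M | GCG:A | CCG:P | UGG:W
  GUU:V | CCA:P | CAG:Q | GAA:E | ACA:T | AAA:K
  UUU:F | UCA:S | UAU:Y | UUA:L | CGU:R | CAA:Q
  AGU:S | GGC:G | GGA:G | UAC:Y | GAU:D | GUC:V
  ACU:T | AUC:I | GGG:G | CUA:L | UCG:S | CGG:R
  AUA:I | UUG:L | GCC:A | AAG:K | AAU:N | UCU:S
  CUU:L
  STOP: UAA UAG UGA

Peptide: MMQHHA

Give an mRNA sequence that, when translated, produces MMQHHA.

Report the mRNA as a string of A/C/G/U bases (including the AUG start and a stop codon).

residue 1: M -> AUG (start codon)
residue 2: M -> AUG (only codon)
residue 3: Q codons sorted = CAA,CAG -> pick first = CAA
residue 4: H codons sorted = CAC,CAU -> pick first = CAC
residue 5: H codons sorted = CAC,CAU -> pick first = CAC
residue 6: A codons sorted = GCA,GCC,GCG,GCU -> pick first = GCA
terminator: stop codons sorted = UAA,UAG,UGA -> pick first = UAA

Answer: mRNA: AUGAUGCAACACCACGCAUAA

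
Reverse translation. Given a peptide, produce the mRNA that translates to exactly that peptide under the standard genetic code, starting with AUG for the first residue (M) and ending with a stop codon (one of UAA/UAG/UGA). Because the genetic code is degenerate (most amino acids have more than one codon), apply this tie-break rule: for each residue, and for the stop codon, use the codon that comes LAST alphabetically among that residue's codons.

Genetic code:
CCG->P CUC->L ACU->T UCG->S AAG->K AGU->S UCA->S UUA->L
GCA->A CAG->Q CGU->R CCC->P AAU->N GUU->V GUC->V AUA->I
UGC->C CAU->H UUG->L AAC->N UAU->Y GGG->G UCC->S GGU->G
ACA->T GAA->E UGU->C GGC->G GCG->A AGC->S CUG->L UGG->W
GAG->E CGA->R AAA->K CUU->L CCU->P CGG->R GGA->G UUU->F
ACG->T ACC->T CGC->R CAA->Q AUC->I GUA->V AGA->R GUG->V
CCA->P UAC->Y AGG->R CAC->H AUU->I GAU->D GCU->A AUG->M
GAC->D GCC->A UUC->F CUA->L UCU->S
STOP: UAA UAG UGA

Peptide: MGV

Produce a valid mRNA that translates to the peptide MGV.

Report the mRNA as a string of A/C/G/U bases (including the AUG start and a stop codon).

Answer: mRNA: AUGGGUGUUUGA

Derivation:
residue 1: M -> AUG (start codon)
residue 2: G codons sorted = GGA,GGC,GGG,GGU -> pick last = GGU
residue 3: V codons sorted = GUA,GUC,GUG,GUU -> pick last = GUU
terminator: stop codons sorted = UAA,UAG,UGA -> pick last = UGA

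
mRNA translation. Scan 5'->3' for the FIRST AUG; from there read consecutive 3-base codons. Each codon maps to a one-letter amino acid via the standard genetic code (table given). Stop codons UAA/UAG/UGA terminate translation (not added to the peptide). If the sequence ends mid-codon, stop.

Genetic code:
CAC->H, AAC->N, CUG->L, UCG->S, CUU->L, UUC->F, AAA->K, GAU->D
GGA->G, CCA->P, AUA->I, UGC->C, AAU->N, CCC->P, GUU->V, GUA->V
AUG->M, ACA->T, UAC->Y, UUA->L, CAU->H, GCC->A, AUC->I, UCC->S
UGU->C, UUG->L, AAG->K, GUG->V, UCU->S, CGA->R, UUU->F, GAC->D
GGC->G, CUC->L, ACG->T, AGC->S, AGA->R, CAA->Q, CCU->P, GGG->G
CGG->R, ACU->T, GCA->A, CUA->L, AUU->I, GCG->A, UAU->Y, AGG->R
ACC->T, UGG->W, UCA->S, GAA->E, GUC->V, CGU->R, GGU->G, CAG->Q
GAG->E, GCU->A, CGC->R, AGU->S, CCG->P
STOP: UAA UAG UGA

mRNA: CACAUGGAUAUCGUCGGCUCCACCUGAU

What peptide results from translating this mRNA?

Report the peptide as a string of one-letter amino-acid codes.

Answer: MDIVGST

Derivation:
start AUG at pos 3
pos 3: AUG -> M; peptide=M
pos 6: GAU -> D; peptide=MD
pos 9: AUC -> I; peptide=MDI
pos 12: GUC -> V; peptide=MDIV
pos 15: GGC -> G; peptide=MDIVG
pos 18: UCC -> S; peptide=MDIVGS
pos 21: ACC -> T; peptide=MDIVGST
pos 24: UGA -> STOP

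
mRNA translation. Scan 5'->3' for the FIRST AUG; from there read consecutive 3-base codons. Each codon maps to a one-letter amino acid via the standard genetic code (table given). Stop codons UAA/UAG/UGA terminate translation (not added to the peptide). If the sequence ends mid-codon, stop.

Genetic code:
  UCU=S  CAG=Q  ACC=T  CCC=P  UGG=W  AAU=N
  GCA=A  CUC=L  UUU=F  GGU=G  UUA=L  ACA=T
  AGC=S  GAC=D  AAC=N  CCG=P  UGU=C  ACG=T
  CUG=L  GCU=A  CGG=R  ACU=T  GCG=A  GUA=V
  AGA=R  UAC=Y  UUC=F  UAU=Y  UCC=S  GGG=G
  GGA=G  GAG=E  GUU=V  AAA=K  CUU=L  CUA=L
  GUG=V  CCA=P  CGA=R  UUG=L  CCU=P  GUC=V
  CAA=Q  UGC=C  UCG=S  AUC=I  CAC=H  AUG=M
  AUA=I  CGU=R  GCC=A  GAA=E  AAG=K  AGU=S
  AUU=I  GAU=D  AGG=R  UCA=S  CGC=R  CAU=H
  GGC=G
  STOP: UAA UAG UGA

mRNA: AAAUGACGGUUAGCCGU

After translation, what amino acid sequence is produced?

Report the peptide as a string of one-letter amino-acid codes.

start AUG at pos 2
pos 2: AUG -> M; peptide=M
pos 5: ACG -> T; peptide=MT
pos 8: GUU -> V; peptide=MTV
pos 11: AGC -> S; peptide=MTVS
pos 14: CGU -> R; peptide=MTVSR
pos 17: only 0 nt remain (<3), stop (end of mRNA)

Answer: MTVSR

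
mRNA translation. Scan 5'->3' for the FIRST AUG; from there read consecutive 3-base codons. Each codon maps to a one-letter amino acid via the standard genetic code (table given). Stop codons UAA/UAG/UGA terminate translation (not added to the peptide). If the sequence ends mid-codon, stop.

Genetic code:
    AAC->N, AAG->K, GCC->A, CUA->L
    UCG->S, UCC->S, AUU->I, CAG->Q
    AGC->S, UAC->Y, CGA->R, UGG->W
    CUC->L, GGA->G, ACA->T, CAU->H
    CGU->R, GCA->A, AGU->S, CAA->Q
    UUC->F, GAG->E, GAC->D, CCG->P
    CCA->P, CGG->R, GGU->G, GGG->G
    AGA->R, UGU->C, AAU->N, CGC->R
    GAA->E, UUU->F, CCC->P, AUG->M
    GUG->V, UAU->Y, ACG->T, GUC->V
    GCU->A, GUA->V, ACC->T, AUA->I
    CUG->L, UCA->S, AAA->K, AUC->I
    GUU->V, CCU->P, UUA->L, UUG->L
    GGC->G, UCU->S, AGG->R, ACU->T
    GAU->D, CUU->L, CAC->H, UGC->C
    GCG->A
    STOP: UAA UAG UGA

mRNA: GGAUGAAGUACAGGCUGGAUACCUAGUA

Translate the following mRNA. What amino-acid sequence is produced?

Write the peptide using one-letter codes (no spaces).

start AUG at pos 2
pos 2: AUG -> M; peptide=M
pos 5: AAG -> K; peptide=MK
pos 8: UAC -> Y; peptide=MKY
pos 11: AGG -> R; peptide=MKYR
pos 14: CUG -> L; peptide=MKYRL
pos 17: GAU -> D; peptide=MKYRLD
pos 20: ACC -> T; peptide=MKYRLDT
pos 23: UAG -> STOP

Answer: MKYRLDT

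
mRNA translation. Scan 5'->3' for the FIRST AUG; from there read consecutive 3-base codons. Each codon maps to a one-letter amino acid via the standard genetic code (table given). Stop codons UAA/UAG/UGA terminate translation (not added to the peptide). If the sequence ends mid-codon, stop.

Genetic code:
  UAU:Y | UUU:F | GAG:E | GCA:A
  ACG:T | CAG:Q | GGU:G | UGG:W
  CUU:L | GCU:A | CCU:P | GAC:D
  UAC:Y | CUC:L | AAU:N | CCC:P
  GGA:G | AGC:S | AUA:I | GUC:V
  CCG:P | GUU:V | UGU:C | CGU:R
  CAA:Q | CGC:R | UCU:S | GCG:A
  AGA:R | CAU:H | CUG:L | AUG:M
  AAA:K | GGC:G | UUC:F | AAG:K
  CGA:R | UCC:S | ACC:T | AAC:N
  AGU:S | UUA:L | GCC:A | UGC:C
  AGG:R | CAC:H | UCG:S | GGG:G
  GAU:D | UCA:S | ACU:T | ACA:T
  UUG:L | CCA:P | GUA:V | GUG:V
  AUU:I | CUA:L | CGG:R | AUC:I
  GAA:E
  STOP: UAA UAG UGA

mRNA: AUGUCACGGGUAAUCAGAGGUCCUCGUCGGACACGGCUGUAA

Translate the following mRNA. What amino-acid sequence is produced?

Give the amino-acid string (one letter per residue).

Answer: MSRVIRGPRRTRL

Derivation:
start AUG at pos 0
pos 0: AUG -> M; peptide=M
pos 3: UCA -> S; peptide=MS
pos 6: CGG -> R; peptide=MSR
pos 9: GUA -> V; peptide=MSRV
pos 12: AUC -> I; peptide=MSRVI
pos 15: AGA -> R; peptide=MSRVIR
pos 18: GGU -> G; peptide=MSRVIRG
pos 21: CCU -> P; peptide=MSRVIRGP
pos 24: CGU -> R; peptide=MSRVIRGPR
pos 27: CGG -> R; peptide=MSRVIRGPRR
pos 30: ACA -> T; peptide=MSRVIRGPRRT
pos 33: CGG -> R; peptide=MSRVIRGPRRTR
pos 36: CUG -> L; peptide=MSRVIRGPRRTRL
pos 39: UAA -> STOP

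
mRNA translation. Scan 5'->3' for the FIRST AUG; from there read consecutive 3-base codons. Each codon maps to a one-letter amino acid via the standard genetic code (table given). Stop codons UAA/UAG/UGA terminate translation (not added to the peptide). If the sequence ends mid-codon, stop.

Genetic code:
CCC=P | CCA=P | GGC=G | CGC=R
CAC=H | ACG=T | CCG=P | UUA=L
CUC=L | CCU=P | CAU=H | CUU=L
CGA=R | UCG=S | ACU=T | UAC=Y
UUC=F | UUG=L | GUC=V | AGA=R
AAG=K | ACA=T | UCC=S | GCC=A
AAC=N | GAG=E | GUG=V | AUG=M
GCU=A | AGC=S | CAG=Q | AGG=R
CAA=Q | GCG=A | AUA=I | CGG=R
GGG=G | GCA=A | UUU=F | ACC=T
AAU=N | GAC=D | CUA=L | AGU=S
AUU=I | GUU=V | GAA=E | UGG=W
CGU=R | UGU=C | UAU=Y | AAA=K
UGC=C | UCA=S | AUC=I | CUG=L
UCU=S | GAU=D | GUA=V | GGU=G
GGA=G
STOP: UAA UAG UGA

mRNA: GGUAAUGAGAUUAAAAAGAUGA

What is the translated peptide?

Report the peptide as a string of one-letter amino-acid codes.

start AUG at pos 4
pos 4: AUG -> M; peptide=M
pos 7: AGA -> R; peptide=MR
pos 10: UUA -> L; peptide=MRL
pos 13: AAA -> K; peptide=MRLK
pos 16: AGA -> R; peptide=MRLKR
pos 19: UGA -> STOP

Answer: MRLKR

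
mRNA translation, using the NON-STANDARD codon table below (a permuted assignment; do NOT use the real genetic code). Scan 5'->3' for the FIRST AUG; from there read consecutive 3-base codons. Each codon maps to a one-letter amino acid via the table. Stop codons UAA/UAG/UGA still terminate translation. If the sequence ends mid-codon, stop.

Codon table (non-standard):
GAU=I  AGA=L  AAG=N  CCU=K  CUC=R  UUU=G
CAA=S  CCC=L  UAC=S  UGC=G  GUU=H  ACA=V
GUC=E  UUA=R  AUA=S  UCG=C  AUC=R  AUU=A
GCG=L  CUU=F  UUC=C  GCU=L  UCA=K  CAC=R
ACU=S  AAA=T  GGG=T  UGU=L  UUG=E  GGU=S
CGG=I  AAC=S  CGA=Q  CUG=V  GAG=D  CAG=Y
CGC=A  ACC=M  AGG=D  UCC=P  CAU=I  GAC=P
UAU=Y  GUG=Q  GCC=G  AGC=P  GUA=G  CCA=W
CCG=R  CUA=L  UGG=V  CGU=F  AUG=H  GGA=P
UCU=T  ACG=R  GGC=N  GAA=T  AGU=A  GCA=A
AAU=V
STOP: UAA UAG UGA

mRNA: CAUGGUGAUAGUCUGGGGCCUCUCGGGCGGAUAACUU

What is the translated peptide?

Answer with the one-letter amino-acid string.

start AUG at pos 1
pos 1: AUG -> H; peptide=H
pos 4: GUG -> Q; peptide=HQ
pos 7: AUA -> S; peptide=HQS
pos 10: GUC -> E; peptide=HQSE
pos 13: UGG -> V; peptide=HQSEV
pos 16: GGC -> N; peptide=HQSEVN
pos 19: CUC -> R; peptide=HQSEVNR
pos 22: UCG -> C; peptide=HQSEVNRC
pos 25: GGC -> N; peptide=HQSEVNRCN
pos 28: GGA -> P; peptide=HQSEVNRCNP
pos 31: UAA -> STOP

Answer: HQSEVNRCNP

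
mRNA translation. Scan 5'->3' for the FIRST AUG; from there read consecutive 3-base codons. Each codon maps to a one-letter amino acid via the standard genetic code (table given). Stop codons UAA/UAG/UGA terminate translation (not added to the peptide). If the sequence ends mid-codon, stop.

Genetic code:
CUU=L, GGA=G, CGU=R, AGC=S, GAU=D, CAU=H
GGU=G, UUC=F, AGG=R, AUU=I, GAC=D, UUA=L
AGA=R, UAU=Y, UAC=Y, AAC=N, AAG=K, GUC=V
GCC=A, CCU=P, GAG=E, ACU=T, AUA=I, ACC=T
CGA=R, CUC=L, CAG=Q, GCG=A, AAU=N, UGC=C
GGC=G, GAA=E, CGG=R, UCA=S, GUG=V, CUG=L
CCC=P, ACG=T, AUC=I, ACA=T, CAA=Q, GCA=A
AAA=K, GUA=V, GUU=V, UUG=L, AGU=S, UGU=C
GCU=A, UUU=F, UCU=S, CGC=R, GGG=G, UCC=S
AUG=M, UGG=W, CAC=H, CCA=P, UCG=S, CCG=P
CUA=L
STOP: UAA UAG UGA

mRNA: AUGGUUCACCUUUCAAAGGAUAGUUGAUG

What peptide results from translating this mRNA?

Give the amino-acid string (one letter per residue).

Answer: MVHLSKDS

Derivation:
start AUG at pos 0
pos 0: AUG -> M; peptide=M
pos 3: GUU -> V; peptide=MV
pos 6: CAC -> H; peptide=MVH
pos 9: CUU -> L; peptide=MVHL
pos 12: UCA -> S; peptide=MVHLS
pos 15: AAG -> K; peptide=MVHLSK
pos 18: GAU -> D; peptide=MVHLSKD
pos 21: AGU -> S; peptide=MVHLSKDS
pos 24: UGA -> STOP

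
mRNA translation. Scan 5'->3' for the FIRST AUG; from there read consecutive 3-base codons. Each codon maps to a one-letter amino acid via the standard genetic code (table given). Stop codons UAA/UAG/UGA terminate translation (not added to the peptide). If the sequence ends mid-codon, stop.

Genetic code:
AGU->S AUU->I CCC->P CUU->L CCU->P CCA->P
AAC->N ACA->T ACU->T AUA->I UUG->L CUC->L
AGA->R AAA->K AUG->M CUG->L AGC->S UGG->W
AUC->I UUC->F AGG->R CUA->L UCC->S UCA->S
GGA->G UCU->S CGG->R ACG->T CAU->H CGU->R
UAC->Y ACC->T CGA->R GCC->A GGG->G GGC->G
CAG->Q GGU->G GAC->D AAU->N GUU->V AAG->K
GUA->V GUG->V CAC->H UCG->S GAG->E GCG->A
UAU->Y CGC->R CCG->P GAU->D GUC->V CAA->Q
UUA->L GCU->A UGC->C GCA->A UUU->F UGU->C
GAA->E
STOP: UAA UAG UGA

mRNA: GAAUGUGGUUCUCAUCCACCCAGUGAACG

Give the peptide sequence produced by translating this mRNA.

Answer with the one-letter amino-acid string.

Answer: MWFSSTQ

Derivation:
start AUG at pos 2
pos 2: AUG -> M; peptide=M
pos 5: UGG -> W; peptide=MW
pos 8: UUC -> F; peptide=MWF
pos 11: UCA -> S; peptide=MWFS
pos 14: UCC -> S; peptide=MWFSS
pos 17: ACC -> T; peptide=MWFSST
pos 20: CAG -> Q; peptide=MWFSSTQ
pos 23: UGA -> STOP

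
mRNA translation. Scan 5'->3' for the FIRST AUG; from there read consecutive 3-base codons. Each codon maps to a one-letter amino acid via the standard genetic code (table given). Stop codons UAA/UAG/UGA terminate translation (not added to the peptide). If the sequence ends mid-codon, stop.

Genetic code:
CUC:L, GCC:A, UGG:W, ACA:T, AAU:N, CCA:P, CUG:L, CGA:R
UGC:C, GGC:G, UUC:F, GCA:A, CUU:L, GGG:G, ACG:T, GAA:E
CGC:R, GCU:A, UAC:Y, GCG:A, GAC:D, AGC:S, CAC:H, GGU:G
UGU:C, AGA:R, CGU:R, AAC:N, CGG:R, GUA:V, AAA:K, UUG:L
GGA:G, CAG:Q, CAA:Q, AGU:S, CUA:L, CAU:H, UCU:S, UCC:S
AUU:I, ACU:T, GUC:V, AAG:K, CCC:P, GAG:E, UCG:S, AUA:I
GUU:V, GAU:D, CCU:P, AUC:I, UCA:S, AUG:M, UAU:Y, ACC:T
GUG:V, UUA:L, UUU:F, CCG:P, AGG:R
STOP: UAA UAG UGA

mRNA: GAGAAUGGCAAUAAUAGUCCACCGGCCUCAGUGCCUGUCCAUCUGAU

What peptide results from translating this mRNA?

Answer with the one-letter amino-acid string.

start AUG at pos 4
pos 4: AUG -> M; peptide=M
pos 7: GCA -> A; peptide=MA
pos 10: AUA -> I; peptide=MAI
pos 13: AUA -> I; peptide=MAII
pos 16: GUC -> V; peptide=MAIIV
pos 19: CAC -> H; peptide=MAIIVH
pos 22: CGG -> R; peptide=MAIIVHR
pos 25: CCU -> P; peptide=MAIIVHRP
pos 28: CAG -> Q; peptide=MAIIVHRPQ
pos 31: UGC -> C; peptide=MAIIVHRPQC
pos 34: CUG -> L; peptide=MAIIVHRPQCL
pos 37: UCC -> S; peptide=MAIIVHRPQCLS
pos 40: AUC -> I; peptide=MAIIVHRPQCLSI
pos 43: UGA -> STOP

Answer: MAIIVHRPQCLSI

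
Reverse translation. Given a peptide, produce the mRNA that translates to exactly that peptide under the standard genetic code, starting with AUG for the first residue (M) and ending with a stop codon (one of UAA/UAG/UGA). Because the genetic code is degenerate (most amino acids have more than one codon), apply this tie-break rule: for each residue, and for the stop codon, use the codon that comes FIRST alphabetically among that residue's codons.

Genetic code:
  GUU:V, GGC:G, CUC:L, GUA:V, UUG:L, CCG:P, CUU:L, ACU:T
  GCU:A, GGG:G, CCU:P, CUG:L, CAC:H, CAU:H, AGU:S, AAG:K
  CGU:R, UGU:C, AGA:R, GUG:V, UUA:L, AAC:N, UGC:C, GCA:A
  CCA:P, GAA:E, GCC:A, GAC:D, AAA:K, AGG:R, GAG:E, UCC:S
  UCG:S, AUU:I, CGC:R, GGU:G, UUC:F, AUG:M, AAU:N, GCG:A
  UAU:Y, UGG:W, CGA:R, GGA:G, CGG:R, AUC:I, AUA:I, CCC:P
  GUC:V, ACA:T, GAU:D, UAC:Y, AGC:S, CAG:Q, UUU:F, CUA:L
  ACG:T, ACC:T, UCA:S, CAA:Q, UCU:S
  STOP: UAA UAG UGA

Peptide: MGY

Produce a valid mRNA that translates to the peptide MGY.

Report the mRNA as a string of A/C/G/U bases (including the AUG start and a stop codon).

Answer: mRNA: AUGGGAUACUAA

Derivation:
residue 1: M -> AUG (start codon)
residue 2: G codons sorted = GGA,GGC,GGG,GGU -> pick first = GGA
residue 3: Y codons sorted = UAC,UAU -> pick first = UAC
terminator: stop codons sorted = UAA,UAG,UGA -> pick first = UAA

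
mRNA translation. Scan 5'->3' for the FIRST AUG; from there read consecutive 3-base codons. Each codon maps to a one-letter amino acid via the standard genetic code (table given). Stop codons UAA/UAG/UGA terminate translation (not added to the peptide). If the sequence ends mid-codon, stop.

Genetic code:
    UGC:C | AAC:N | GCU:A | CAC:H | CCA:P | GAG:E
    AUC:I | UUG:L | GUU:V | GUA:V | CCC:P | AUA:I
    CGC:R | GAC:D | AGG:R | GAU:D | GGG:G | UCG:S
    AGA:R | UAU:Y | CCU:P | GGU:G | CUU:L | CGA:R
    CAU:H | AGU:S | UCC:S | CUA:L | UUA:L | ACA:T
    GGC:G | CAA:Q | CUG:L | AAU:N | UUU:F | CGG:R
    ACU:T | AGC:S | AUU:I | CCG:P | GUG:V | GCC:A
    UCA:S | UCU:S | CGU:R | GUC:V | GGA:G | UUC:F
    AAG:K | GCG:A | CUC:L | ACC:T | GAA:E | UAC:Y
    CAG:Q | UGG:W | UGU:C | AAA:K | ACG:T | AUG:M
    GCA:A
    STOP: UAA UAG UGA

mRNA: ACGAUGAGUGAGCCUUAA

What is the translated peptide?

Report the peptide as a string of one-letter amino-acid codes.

Answer: MSEP

Derivation:
start AUG at pos 3
pos 3: AUG -> M; peptide=M
pos 6: AGU -> S; peptide=MS
pos 9: GAG -> E; peptide=MSE
pos 12: CCU -> P; peptide=MSEP
pos 15: UAA -> STOP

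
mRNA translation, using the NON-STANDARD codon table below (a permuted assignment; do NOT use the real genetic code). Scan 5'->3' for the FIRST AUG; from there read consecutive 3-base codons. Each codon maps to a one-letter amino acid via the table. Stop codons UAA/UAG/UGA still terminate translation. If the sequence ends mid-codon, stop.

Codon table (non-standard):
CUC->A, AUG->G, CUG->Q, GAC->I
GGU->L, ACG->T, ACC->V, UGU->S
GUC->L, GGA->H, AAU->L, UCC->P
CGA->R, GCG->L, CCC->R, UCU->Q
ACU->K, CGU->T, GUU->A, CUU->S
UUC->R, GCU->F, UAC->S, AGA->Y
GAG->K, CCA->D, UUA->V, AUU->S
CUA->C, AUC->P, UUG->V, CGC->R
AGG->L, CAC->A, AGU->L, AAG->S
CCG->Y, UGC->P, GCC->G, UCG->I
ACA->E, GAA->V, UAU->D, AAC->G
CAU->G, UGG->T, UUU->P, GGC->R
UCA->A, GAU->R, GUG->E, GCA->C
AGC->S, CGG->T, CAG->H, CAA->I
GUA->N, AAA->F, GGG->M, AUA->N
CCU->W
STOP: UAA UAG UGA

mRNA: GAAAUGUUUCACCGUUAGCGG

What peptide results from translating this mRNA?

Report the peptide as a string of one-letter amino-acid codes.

start AUG at pos 3
pos 3: AUG -> G; peptide=G
pos 6: UUU -> P; peptide=GP
pos 9: CAC -> A; peptide=GPA
pos 12: CGU -> T; peptide=GPAT
pos 15: UAG -> STOP

Answer: GPAT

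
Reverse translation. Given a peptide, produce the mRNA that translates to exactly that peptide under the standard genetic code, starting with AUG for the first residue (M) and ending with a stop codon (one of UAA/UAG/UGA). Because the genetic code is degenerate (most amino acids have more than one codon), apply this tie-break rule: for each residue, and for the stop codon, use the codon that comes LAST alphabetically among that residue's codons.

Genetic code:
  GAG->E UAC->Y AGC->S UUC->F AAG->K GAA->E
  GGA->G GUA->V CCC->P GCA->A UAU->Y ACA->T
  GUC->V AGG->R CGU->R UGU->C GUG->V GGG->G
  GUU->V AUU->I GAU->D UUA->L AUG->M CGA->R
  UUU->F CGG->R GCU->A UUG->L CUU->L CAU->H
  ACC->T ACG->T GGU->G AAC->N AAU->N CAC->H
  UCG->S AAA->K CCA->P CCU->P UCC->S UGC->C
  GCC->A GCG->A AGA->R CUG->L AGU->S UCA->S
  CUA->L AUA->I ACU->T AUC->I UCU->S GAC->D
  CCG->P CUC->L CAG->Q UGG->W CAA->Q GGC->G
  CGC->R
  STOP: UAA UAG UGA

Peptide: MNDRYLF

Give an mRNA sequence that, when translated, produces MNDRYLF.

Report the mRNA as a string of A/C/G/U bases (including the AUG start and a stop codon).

Answer: mRNA: AUGAAUGAUCGUUAUUUGUUUUGA

Derivation:
residue 1: M -> AUG (start codon)
residue 2: N codons sorted = AAC,AAU -> pick last = AAU
residue 3: D codons sorted = GAC,GAU -> pick last = GAU
residue 4: R codons sorted = AGA,AGG,CGA,CGC,CGG,CGU -> pick last = CGU
residue 5: Y codons sorted = UAC,UAU -> pick last = UAU
residue 6: L codons sorted = CUA,CUC,CUG,CUU,UUA,UUG -> pick last = UUG
residue 7: F codons sorted = UUC,UUU -> pick last = UUU
terminator: stop codons sorted = UAA,UAG,UGA -> pick last = UGA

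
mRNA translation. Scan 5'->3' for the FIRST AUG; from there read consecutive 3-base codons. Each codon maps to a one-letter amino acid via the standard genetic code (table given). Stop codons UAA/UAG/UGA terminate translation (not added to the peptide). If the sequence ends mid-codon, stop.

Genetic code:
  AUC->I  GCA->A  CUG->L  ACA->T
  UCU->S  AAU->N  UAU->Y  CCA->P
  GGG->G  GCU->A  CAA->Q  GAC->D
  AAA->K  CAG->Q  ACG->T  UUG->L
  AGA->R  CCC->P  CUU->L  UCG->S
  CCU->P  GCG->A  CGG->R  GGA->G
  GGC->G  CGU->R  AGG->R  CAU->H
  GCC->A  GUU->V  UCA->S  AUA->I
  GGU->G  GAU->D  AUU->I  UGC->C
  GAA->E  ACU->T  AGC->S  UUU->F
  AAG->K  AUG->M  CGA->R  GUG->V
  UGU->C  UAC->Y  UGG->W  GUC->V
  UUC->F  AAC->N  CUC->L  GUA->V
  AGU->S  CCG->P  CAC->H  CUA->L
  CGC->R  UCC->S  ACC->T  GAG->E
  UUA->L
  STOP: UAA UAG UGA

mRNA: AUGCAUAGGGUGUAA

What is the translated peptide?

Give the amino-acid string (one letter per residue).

Answer: MHRV

Derivation:
start AUG at pos 0
pos 0: AUG -> M; peptide=M
pos 3: CAU -> H; peptide=MH
pos 6: AGG -> R; peptide=MHR
pos 9: GUG -> V; peptide=MHRV
pos 12: UAA -> STOP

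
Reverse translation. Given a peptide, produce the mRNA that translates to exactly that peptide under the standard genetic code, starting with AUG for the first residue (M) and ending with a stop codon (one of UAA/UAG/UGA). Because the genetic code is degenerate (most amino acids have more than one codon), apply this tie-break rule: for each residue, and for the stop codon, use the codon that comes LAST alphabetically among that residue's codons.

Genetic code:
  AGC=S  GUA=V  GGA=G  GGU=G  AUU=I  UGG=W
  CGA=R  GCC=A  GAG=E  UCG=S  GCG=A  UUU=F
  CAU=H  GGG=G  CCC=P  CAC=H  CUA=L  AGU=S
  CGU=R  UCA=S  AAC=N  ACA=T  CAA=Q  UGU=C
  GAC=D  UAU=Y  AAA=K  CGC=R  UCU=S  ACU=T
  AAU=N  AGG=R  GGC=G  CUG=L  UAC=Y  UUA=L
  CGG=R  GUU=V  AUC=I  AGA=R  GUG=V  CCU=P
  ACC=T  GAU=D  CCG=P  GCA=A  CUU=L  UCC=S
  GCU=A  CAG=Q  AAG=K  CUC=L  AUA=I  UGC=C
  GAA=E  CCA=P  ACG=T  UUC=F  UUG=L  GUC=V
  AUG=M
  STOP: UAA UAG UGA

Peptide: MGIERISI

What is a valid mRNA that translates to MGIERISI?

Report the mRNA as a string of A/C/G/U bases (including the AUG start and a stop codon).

Answer: mRNA: AUGGGUAUUGAGCGUAUUUCUAUUUGA

Derivation:
residue 1: M -> AUG (start codon)
residue 2: G codons sorted = GGA,GGC,GGG,GGU -> pick last = GGU
residue 3: I codons sorted = AUA,AUC,AUU -> pick last = AUU
residue 4: E codons sorted = GAA,GAG -> pick last = GAG
residue 5: R codons sorted = AGA,AGG,CGA,CGC,CGG,CGU -> pick last = CGU
residue 6: I codons sorted = AUA,AUC,AUU -> pick last = AUU
residue 7: S codons sorted = AGC,AGU,UCA,UCC,UCG,UCU -> pick last = UCU
residue 8: I codons sorted = AUA,AUC,AUU -> pick last = AUU
terminator: stop codons sorted = UAA,UAG,UGA -> pick last = UGA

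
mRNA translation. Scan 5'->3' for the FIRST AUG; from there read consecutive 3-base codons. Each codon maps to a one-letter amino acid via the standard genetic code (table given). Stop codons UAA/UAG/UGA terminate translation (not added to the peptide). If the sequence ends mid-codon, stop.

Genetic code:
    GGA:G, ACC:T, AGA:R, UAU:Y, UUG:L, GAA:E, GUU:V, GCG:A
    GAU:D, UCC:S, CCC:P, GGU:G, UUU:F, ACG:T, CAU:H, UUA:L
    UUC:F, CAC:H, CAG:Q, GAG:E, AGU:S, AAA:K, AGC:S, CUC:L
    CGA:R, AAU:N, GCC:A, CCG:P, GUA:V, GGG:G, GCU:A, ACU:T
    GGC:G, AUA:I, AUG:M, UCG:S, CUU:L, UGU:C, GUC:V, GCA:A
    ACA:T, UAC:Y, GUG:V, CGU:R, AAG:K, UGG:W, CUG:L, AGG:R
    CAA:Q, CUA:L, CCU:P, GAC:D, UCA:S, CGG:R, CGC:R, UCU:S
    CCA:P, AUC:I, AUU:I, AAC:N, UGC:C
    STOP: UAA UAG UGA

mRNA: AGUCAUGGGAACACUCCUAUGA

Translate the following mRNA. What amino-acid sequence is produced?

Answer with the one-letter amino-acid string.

Answer: MGTLL

Derivation:
start AUG at pos 4
pos 4: AUG -> M; peptide=M
pos 7: GGA -> G; peptide=MG
pos 10: ACA -> T; peptide=MGT
pos 13: CUC -> L; peptide=MGTL
pos 16: CUA -> L; peptide=MGTLL
pos 19: UGA -> STOP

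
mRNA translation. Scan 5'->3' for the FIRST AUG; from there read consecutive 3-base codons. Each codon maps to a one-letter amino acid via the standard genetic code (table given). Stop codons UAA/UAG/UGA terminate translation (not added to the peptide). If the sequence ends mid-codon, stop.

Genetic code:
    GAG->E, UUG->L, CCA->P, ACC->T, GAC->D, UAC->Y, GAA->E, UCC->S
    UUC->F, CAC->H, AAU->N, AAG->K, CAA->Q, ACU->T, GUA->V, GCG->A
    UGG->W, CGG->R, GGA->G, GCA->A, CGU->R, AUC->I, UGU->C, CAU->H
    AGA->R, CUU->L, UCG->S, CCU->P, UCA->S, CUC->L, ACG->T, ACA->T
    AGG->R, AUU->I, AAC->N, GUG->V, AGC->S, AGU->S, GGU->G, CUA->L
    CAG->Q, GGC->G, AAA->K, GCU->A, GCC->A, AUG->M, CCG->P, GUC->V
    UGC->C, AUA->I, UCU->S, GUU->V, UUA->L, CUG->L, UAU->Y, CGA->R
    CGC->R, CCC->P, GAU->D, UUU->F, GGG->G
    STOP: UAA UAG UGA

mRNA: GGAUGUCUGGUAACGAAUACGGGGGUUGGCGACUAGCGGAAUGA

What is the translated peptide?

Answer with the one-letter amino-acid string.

Answer: MSGNEYGGWRLAE

Derivation:
start AUG at pos 2
pos 2: AUG -> M; peptide=M
pos 5: UCU -> S; peptide=MS
pos 8: GGU -> G; peptide=MSG
pos 11: AAC -> N; peptide=MSGN
pos 14: GAA -> E; peptide=MSGNE
pos 17: UAC -> Y; peptide=MSGNEY
pos 20: GGG -> G; peptide=MSGNEYG
pos 23: GGU -> G; peptide=MSGNEYGG
pos 26: UGG -> W; peptide=MSGNEYGGW
pos 29: CGA -> R; peptide=MSGNEYGGWR
pos 32: CUA -> L; peptide=MSGNEYGGWRL
pos 35: GCG -> A; peptide=MSGNEYGGWRLA
pos 38: GAA -> E; peptide=MSGNEYGGWRLAE
pos 41: UGA -> STOP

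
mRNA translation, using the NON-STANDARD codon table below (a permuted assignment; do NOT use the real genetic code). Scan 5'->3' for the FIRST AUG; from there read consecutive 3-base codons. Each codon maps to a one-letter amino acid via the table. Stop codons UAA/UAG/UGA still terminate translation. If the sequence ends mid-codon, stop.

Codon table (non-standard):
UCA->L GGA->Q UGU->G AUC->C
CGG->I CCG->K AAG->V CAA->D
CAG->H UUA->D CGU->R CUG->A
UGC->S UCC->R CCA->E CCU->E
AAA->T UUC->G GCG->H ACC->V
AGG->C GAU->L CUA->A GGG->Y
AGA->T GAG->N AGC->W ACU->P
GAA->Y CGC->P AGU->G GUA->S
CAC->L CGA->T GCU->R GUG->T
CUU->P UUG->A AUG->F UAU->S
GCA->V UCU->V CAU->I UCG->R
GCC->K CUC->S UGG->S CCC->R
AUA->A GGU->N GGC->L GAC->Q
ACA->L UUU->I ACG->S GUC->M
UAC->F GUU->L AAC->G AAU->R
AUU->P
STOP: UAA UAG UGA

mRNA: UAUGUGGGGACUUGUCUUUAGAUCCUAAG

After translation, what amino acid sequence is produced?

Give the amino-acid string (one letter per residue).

Answer: FSQPMITR

Derivation:
start AUG at pos 1
pos 1: AUG -> F; peptide=F
pos 4: UGG -> S; peptide=FS
pos 7: GGA -> Q; peptide=FSQ
pos 10: CUU -> P; peptide=FSQP
pos 13: GUC -> M; peptide=FSQPM
pos 16: UUU -> I; peptide=FSQPMI
pos 19: AGA -> T; peptide=FSQPMIT
pos 22: UCC -> R; peptide=FSQPMITR
pos 25: UAA -> STOP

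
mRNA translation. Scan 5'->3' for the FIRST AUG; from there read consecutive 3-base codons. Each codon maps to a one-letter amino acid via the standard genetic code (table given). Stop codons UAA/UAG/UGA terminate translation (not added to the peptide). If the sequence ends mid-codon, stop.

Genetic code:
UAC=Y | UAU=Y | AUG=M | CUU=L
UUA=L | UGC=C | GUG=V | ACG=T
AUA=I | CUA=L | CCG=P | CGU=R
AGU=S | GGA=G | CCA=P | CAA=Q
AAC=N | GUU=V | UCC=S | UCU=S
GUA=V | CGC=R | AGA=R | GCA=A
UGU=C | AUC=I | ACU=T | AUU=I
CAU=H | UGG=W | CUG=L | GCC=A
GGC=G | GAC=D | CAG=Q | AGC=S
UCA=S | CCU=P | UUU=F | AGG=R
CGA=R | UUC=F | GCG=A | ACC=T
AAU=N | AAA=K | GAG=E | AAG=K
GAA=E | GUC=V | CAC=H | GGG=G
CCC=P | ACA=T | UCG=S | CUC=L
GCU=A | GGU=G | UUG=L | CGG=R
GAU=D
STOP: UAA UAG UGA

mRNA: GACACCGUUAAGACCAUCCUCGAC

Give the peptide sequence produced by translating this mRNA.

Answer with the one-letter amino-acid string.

Answer: (empty: no AUG start codon)

Derivation:
no AUG start codon found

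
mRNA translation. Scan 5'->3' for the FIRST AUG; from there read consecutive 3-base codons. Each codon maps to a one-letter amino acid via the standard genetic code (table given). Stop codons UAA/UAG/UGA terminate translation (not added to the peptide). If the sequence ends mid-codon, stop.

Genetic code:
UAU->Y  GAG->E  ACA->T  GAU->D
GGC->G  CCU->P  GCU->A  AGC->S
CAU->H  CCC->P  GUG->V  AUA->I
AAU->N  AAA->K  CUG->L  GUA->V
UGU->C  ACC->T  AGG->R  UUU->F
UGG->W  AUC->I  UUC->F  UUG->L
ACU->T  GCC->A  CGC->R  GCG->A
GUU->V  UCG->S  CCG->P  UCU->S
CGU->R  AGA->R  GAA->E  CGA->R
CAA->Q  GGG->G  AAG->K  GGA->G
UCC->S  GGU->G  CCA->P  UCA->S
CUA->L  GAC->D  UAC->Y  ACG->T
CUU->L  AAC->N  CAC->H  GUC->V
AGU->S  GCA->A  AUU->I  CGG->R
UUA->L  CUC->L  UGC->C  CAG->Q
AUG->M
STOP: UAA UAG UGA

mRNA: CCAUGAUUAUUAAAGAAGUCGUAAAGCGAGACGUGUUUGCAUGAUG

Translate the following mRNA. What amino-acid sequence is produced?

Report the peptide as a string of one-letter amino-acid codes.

start AUG at pos 2
pos 2: AUG -> M; peptide=M
pos 5: AUU -> I; peptide=MI
pos 8: AUU -> I; peptide=MII
pos 11: AAA -> K; peptide=MIIK
pos 14: GAA -> E; peptide=MIIKE
pos 17: GUC -> V; peptide=MIIKEV
pos 20: GUA -> V; peptide=MIIKEVV
pos 23: AAG -> K; peptide=MIIKEVVK
pos 26: CGA -> R; peptide=MIIKEVVKR
pos 29: GAC -> D; peptide=MIIKEVVKRD
pos 32: GUG -> V; peptide=MIIKEVVKRDV
pos 35: UUU -> F; peptide=MIIKEVVKRDVF
pos 38: GCA -> A; peptide=MIIKEVVKRDVFA
pos 41: UGA -> STOP

Answer: MIIKEVVKRDVFA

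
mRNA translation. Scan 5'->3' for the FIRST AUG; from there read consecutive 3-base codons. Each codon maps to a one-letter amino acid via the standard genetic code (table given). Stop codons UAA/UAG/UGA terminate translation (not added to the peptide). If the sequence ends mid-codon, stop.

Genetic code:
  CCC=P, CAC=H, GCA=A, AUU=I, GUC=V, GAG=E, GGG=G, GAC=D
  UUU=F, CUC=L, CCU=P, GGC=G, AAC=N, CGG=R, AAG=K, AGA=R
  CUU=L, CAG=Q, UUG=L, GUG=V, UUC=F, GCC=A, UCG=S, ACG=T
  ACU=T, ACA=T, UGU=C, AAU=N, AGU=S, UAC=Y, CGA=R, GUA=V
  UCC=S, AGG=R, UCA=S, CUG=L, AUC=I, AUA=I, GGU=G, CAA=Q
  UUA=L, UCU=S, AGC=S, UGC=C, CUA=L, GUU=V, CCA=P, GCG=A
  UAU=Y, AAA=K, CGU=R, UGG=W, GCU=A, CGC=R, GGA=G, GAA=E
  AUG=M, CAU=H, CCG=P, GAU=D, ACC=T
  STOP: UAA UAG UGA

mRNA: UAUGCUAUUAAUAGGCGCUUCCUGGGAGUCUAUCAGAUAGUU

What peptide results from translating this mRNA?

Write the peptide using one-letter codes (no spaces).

Answer: MLLIGASWESIR

Derivation:
start AUG at pos 1
pos 1: AUG -> M; peptide=M
pos 4: CUA -> L; peptide=ML
pos 7: UUA -> L; peptide=MLL
pos 10: AUA -> I; peptide=MLLI
pos 13: GGC -> G; peptide=MLLIG
pos 16: GCU -> A; peptide=MLLIGA
pos 19: UCC -> S; peptide=MLLIGAS
pos 22: UGG -> W; peptide=MLLIGASW
pos 25: GAG -> E; peptide=MLLIGASWE
pos 28: UCU -> S; peptide=MLLIGASWES
pos 31: AUC -> I; peptide=MLLIGASWESI
pos 34: AGA -> R; peptide=MLLIGASWESIR
pos 37: UAG -> STOP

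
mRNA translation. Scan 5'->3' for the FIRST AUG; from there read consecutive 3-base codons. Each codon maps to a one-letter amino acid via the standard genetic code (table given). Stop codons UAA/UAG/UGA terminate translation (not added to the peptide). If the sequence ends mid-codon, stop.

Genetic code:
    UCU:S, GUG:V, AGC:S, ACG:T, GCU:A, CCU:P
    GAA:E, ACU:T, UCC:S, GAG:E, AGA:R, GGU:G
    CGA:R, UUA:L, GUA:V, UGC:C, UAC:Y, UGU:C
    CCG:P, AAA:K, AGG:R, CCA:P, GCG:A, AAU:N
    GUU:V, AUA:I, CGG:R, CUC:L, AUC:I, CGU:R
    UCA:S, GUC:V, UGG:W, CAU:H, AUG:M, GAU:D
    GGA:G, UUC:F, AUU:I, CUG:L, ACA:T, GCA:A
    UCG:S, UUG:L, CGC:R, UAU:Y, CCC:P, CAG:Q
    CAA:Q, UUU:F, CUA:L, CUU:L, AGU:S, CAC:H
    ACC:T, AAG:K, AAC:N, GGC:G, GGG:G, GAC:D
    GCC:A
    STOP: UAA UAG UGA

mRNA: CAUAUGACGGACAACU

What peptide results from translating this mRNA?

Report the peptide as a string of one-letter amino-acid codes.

Answer: MTDN

Derivation:
start AUG at pos 3
pos 3: AUG -> M; peptide=M
pos 6: ACG -> T; peptide=MT
pos 9: GAC -> D; peptide=MTD
pos 12: AAC -> N; peptide=MTDN
pos 15: only 1 nt remain (<3), stop (end of mRNA)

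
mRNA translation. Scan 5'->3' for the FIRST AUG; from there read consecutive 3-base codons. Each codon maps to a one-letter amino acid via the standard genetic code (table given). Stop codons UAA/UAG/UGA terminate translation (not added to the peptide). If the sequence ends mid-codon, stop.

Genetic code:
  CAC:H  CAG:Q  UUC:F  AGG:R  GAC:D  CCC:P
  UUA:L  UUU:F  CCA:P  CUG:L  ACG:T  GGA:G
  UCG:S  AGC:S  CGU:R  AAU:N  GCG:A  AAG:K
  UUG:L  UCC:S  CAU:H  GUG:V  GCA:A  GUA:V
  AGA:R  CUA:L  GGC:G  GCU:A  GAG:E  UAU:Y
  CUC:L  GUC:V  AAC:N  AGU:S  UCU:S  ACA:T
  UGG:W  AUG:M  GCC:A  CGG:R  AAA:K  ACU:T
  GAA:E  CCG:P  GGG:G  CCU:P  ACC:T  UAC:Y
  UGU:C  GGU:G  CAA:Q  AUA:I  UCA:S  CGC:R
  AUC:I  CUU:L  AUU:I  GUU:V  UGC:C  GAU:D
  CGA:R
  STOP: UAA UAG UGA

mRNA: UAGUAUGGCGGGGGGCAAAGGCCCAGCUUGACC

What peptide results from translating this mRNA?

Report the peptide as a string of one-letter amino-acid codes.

start AUG at pos 4
pos 4: AUG -> M; peptide=M
pos 7: GCG -> A; peptide=MA
pos 10: GGG -> G; peptide=MAG
pos 13: GGC -> G; peptide=MAGG
pos 16: AAA -> K; peptide=MAGGK
pos 19: GGC -> G; peptide=MAGGKG
pos 22: CCA -> P; peptide=MAGGKGP
pos 25: GCU -> A; peptide=MAGGKGPA
pos 28: UGA -> STOP

Answer: MAGGKGPA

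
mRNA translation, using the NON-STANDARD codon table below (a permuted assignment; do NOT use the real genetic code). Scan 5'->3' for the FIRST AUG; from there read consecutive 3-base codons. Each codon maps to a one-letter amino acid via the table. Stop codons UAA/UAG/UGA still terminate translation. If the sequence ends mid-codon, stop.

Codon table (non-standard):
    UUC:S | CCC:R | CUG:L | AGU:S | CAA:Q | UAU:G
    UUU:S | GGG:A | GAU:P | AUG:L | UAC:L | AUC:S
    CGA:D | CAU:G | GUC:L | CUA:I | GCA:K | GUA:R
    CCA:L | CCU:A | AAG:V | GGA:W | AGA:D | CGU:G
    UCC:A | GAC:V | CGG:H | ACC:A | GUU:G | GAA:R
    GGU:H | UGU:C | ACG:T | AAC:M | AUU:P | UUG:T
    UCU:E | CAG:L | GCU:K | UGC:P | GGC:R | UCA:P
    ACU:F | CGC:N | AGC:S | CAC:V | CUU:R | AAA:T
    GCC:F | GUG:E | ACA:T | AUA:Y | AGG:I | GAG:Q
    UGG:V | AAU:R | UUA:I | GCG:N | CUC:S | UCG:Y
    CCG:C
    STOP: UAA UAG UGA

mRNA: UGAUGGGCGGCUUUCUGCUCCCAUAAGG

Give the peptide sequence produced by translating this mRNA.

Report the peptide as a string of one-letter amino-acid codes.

Answer: LRRSLSL

Derivation:
start AUG at pos 2
pos 2: AUG -> L; peptide=L
pos 5: GGC -> R; peptide=LR
pos 8: GGC -> R; peptide=LRR
pos 11: UUU -> S; peptide=LRRS
pos 14: CUG -> L; peptide=LRRSL
pos 17: CUC -> S; peptide=LRRSLS
pos 20: CCA -> L; peptide=LRRSLSL
pos 23: UAA -> STOP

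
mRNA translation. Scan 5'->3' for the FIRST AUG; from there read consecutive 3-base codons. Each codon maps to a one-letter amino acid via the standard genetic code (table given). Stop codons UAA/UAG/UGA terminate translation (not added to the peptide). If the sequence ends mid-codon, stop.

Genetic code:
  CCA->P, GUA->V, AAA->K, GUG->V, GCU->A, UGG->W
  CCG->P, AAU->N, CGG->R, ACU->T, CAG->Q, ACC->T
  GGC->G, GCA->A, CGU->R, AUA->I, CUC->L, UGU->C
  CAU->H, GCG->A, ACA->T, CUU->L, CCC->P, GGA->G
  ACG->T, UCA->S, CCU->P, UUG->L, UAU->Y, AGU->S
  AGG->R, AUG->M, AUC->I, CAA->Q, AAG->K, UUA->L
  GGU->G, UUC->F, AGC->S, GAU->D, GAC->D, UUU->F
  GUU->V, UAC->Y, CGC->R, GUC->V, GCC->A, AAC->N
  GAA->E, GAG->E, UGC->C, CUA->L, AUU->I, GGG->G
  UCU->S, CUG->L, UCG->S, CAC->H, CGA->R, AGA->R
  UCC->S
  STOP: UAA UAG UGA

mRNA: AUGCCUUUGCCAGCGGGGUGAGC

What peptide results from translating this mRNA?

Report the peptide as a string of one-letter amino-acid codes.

Answer: MPLPAG

Derivation:
start AUG at pos 0
pos 0: AUG -> M; peptide=M
pos 3: CCU -> P; peptide=MP
pos 6: UUG -> L; peptide=MPL
pos 9: CCA -> P; peptide=MPLP
pos 12: GCG -> A; peptide=MPLPA
pos 15: GGG -> G; peptide=MPLPAG
pos 18: UGA -> STOP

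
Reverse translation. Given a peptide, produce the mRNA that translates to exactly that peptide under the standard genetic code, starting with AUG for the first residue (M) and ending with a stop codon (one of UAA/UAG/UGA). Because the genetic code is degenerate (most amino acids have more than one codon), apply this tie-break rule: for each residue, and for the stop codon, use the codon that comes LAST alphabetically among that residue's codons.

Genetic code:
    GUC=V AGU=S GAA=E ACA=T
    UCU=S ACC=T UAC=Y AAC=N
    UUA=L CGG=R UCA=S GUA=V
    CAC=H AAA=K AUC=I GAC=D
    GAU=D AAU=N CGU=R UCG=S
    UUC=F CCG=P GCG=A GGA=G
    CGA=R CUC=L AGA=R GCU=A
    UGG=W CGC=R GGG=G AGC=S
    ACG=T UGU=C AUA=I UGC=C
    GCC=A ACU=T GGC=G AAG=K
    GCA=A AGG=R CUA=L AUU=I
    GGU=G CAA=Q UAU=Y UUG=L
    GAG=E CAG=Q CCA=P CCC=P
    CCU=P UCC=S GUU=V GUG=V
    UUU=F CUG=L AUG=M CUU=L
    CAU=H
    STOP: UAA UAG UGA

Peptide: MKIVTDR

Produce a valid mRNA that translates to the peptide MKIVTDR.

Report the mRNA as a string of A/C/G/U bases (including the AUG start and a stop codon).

Answer: mRNA: AUGAAGAUUGUUACUGAUCGUUGA

Derivation:
residue 1: M -> AUG (start codon)
residue 2: K codons sorted = AAA,AAG -> pick last = AAG
residue 3: I codons sorted = AUA,AUC,AUU -> pick last = AUU
residue 4: V codons sorted = GUA,GUC,GUG,GUU -> pick last = GUU
residue 5: T codons sorted = ACA,ACC,ACG,ACU -> pick last = ACU
residue 6: D codons sorted = GAC,GAU -> pick last = GAU
residue 7: R codons sorted = AGA,AGG,CGA,CGC,CGG,CGU -> pick last = CGU
terminator: stop codons sorted = UAA,UAG,UGA -> pick last = UGA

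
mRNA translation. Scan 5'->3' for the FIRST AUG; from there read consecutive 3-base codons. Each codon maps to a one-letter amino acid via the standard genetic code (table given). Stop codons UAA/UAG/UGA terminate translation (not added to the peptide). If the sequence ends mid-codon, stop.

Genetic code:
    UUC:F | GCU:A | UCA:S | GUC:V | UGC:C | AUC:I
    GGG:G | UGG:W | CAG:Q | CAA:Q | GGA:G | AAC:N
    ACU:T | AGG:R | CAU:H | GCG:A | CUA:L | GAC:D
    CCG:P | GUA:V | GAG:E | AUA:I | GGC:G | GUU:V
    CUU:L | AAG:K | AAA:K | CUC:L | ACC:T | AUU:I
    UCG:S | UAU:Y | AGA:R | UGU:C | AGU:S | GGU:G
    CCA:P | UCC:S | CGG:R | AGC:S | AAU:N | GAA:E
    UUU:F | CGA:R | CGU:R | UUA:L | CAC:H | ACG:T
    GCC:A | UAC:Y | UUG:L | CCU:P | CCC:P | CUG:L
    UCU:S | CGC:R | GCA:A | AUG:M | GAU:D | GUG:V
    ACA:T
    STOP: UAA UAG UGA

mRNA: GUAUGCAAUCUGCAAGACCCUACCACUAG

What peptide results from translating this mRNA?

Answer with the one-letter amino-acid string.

Answer: MQSARPYH

Derivation:
start AUG at pos 2
pos 2: AUG -> M; peptide=M
pos 5: CAA -> Q; peptide=MQ
pos 8: UCU -> S; peptide=MQS
pos 11: GCA -> A; peptide=MQSA
pos 14: AGA -> R; peptide=MQSAR
pos 17: CCC -> P; peptide=MQSARP
pos 20: UAC -> Y; peptide=MQSARPY
pos 23: CAC -> H; peptide=MQSARPYH
pos 26: UAG -> STOP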